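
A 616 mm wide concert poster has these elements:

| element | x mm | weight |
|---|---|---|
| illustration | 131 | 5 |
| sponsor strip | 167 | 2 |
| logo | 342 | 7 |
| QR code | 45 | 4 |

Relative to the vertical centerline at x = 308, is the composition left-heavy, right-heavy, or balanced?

left-heavy

Weights sum to 5 + 2 + 7 + 4 = 18.
Σw·x = 5·131 + 2·167 + 7·342 + 4·45 = 3563, so x̄ = 3563/18 ≈ 197.94.
197.9 vs midline 308 → left-heavy.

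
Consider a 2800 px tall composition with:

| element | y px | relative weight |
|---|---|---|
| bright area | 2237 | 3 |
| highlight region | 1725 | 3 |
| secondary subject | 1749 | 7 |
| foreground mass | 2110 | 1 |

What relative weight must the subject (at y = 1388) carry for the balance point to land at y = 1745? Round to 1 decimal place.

Existing Σw = 14 (3 + 3 + 7 + 1); existing moment 3·2237 + 3·1725 + 7·1749 + 1·2110 = 26239.
Set Σw·y/Σw = 1745: (26239 + 1388w) = 1745·(14 + w).
So w = (1745·14 − 26239)/(1388 − 1745) = -1809/-357 ≈ 5.07.

w ≈ 5.1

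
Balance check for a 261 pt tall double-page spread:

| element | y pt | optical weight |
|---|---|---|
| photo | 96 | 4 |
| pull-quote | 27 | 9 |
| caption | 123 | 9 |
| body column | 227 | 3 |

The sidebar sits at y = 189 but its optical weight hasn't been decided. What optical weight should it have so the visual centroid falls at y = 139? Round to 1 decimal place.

w ≈ 21.2

Existing Σw = 25 (4 + 9 + 9 + 3); existing moment 4·96 + 9·27 + 9·123 + 3·227 = 2415.
For the centroid to hit 139: (2415 + w·189) / (25 + w) = 139.
Solving: w = (139·25 − 2415) / (189 − 139) = 1060 / 50 ≈ 21.20.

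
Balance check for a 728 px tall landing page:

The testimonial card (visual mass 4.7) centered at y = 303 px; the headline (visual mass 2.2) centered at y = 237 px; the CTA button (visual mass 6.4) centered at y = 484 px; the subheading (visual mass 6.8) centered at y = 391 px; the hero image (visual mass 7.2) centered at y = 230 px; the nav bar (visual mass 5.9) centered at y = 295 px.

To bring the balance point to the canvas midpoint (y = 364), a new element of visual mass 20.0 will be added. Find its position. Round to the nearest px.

y ≈ 413

New total weight: (4.7 + 2.2 + 6.4 + 6.8 + 7.2 + 5.9) + 20.0 = 53.2.
y: need Σw·y = 53.2·364 = 19364.8. Existing = 4.7·303 + 2.2·237 + 6.4·484 + 6.8·391 + 7.2·230 + 5.9·295 = 11098.4. Remainder 8266.4 / 20.0 ≈ 413.32.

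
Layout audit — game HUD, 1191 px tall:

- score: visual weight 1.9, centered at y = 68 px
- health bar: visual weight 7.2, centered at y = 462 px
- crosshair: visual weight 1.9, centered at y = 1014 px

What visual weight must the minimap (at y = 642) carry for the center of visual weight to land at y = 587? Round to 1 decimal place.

Known weights sum to 1.9 + 7.2 + 1.9 = 11.0; their moment is 1.9·68 + 7.2·462 + 1.9·1014 = 5382.2.
For the centroid to hit 587: (5382.2 + w·642) / (11.0 + w) = 587.
Solving: w = (587·11.0 − 5382.2) / (642 − 587) = 1074.8 / 55 ≈ 19.54.

w ≈ 19.5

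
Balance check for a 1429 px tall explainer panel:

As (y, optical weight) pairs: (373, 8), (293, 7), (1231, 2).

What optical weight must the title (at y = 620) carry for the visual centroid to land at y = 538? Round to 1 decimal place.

Known weights sum to 8 + 7 + 2 = 17; their moment is 8·373 + 7·293 + 2·1231 = 7497.
Set Σw·y/Σw = 538: (7497 + 620w) = 538·(17 + w).
So w = (538·17 − 7497)/(620 − 538) = 1649/82 ≈ 20.11.

w ≈ 20.1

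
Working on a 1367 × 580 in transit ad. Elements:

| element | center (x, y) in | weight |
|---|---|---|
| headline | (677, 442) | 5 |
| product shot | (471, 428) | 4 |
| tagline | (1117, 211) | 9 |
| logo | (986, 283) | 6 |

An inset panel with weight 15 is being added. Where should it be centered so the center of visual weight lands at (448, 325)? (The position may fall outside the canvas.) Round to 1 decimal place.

With the inset panel, Σw becomes 5 + 4 + 9 + 6 + 15 = 39.
Along x: (21238 + 15·x) / 39 = 448 (existing moment 5·677 + 4·471 + 9·1117 + 6·986 = 21238) ⇒ x = (17472 − 21238) / 15 ≈ -251.07.
Along y: (7519 + 15·y) / 39 = 325 (existing moment 5·442 + 4·428 + 9·211 + 6·283 = 7519) ⇒ y = (12675 − 7519) / 15 ≈ 343.73.

(-251.1, 343.7)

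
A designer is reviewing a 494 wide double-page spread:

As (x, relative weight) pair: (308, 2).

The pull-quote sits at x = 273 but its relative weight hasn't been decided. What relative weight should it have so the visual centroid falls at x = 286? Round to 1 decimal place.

Known: weight 2 with moment 2·308 = 616.
Set Σw·x/Σw = 286: (616 + 273w) = 286·(2 + w).
So w = (286·2 − 616)/(273 − 286) = -44/-13 ≈ 3.38.

w ≈ 3.4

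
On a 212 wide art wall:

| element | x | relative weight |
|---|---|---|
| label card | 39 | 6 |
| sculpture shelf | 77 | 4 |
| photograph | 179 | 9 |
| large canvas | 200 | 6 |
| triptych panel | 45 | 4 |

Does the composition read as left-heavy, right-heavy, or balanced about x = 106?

Σw = 6 + 4 + 9 + 6 + 4 = 29.
x: (6·39 + 4·77 + 9·179 + 6·200 + 4·45) / 29 = 3533 / 29 ≈ 121.83
Since 121.8 is right of 106, the composition reads right-heavy.

right-heavy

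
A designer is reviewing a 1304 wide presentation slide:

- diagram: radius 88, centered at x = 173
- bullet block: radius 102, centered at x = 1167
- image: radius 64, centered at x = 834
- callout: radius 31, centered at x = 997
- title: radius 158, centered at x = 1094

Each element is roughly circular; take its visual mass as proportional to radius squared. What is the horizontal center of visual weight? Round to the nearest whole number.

Weights ∝ r²: diagram 88² = 7744, bullet block 102² = 10404, image 64² = 4096, callout 31² = 961, title 158² = 24964; Σw = 48169.
Σw·x = 7744·173 + 10404·1167 + 4096·834 + 961·997 + 24964·1094 = 45165977, so x̄ = 45165977/48169 ≈ 937.66.

x ≈ 938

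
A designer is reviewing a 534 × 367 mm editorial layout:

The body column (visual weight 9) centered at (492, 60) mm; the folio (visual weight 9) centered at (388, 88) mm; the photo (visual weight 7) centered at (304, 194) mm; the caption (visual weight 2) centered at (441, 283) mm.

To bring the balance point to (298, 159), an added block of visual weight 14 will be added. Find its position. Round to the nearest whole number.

(92, 233)

New total weight: (9 + 9 + 7 + 2) + 14 = 41.
x: target moment 41×298 = 12218; current 9·492 + 9·388 + 7·304 + 2·441 = 10930; the added block supplies 1288, so x = 1288/14 ≈ 92.00.
y: target moment 41×159 = 6519; current 9·60 + 9·88 + 7·194 + 2·283 = 3256; the added block supplies 3263, so y = 3263/14 ≈ 233.07.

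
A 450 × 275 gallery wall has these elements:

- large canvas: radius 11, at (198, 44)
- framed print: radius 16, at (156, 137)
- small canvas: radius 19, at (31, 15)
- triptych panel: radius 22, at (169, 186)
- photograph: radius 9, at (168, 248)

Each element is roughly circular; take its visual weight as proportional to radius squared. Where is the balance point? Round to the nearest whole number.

(131, 120)

Weights ∝ r²: large canvas 11² = 121, framed print 16² = 256, small canvas 19² = 361, triptych panel 22² = 484, photograph 9² = 81; Σw = 1303.
x: (121·198 + 256·156 + 361·31 + 484·169 + 81·168) / 1303 = 170489 / 1303 ≈ 130.84
y: (121·44 + 256·137 + 361·15 + 484·186 + 81·248) / 1303 = 155923 / 1303 ≈ 119.66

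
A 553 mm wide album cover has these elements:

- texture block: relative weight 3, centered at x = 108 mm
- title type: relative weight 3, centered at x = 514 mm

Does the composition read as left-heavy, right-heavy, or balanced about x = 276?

right-heavy

Weights sum to 3 + 3 = 6.
x-moment: 3·108 + 3·514 = 1866; centroid 1866/6 ≈ 311.00.
311.0 lies right of the midline 276, so the layout is right-heavy.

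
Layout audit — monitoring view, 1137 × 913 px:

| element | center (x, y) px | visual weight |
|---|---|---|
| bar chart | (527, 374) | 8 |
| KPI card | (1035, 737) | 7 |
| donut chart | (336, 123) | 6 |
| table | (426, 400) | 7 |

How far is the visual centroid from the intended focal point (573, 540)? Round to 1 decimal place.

≈ 123.4 px

Total weight = 8 + 7 + 6 + 7 = 28.
x: (8·527 + 7·1035 + 6·336 + 7·426) / 28 = 16459 / 28 ≈ 587.82
y: (8·374 + 7·737 + 6·123 + 7·400) / 28 = 11689 / 28 ≈ 417.46
From (573, 540): dx = 14.82, dy = -122.54, so the distance is √(dx²+dy²) ≈ 123.43.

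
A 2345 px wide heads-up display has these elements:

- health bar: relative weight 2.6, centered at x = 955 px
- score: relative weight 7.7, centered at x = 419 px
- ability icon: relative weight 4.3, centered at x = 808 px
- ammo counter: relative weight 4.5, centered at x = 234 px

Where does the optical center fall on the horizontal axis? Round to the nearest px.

x ≈ 536

Total weight = 2.6 + 7.7 + 4.3 + 4.5 = 19.1.
x: (2.6·955 + 7.7·419 + 4.3·808 + 4.5·234) / 19.1 = 10236.7 / 19.1 ≈ 535.95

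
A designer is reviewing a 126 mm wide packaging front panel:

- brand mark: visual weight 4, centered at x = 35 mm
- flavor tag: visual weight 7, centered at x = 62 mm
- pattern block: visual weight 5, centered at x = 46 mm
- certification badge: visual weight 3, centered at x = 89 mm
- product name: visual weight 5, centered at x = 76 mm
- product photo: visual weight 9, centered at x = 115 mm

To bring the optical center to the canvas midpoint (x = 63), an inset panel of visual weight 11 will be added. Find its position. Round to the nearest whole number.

x ≈ 26

With the inset panel, Σw becomes 4 + 7 + 5 + 3 + 5 + 9 + 11 = 44.
x: need Σw·x = 44·63 = 2772. Existing = 4·35 + 7·62 + 5·46 + 3·89 + 5·76 + 9·115 = 2486. Remainder 286 / 11 ≈ 26.00.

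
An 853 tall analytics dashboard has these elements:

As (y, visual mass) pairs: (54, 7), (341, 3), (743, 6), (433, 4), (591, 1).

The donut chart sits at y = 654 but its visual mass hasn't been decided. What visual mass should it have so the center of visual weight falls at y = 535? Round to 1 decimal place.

Known weights sum to 7 + 3 + 6 + 4 + 1 = 21; their moment is 7·54 + 3·341 + 6·743 + 4·433 + 1·591 = 8182.
Balance at y = 535 requires (8182 + w·654) / (21 + w) = 535.
Solving: w = (535·21 − 8182) / (654 − 535) = 3053 / 119 ≈ 25.66.

w ≈ 25.7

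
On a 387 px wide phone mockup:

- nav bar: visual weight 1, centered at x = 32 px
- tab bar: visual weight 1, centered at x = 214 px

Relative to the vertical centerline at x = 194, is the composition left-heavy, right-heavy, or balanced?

left-heavy

Σw = 1 + 1 = 2.
x-moment: 1·32 + 1·214 = 246; centroid 246/2 ≈ 123.00.
123.0 lies left of the midline 194, so the layout is left-heavy.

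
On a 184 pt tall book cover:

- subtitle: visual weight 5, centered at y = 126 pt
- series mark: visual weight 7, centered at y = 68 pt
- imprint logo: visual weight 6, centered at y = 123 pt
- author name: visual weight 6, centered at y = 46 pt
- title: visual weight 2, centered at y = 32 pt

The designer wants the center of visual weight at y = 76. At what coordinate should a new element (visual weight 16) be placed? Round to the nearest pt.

y ≈ 63

With the new element, Σw becomes 5 + 7 + 6 + 6 + 2 + 16 = 42.
Along y: (2184 + 16·y) / 42 = 76 (existing moment 5·126 + 7·68 + 6·123 + 6·46 + 2·32 = 2184) ⇒ y = (3192 − 2184) / 16 ≈ 63.00.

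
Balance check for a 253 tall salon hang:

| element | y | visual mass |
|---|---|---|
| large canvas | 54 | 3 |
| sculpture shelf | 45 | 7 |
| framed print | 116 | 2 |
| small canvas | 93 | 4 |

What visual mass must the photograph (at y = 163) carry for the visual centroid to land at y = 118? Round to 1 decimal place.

w ≈ 17.9

Existing Σw = 16 (3 + 7 + 2 + 4); existing moment 3·54 + 7·45 + 2·116 + 4·93 = 1081.
Set Σw·y/Σw = 118: (1081 + 163w) = 118·(16 + w).
Solving: w = (118·16 − 1081) / (163 − 118) = 807 / 45 ≈ 17.93.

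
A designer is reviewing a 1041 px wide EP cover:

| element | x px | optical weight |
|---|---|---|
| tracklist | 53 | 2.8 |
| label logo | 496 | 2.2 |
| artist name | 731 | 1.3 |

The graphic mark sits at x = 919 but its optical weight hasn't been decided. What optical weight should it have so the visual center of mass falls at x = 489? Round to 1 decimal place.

w ≈ 2.1

Fixed elements: Σw = 2.8 + 2.2 + 1.3 = 6.3, Σw·x = 2.8·53 + 2.2·496 + 1.3·731 = 2189.9.
Balance at x = 489 requires (2189.9 + w·919) / (6.3 + w) = 489.
Rearranging, w·(919 − 489) = 489·6.3 − 2189.9 = 890.8, so w ≈ 890.8/430 = 2.07.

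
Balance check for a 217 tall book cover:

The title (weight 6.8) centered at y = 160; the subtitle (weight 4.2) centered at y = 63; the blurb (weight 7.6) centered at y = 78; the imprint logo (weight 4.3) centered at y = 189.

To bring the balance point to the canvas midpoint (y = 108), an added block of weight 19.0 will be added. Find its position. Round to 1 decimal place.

y ≈ 93.0

With the added block, Σw becomes 6.8 + 4.2 + 7.6 + 4.3 + 19.0 = 41.9.
y: need Σw·y = 41.9·108 = 4525.2. Existing = 6.8·160 + 4.2·63 + 7.6·78 + 4.3·189 = 2758.1. Remainder 1767.1 / 19.0 ≈ 93.01.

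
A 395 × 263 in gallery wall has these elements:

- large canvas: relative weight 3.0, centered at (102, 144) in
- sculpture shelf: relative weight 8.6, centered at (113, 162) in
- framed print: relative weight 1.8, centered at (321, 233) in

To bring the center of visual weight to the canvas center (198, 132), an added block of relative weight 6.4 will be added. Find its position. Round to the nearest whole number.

(323, 58)

New total weight: (3.0 + 8.6 + 1.8) + 6.4 = 19.8.
x: target moment 19.8×198 = 3920.4; current 3.0·102 + 8.6·113 + 1.8·321 = 1855.6; the added block supplies 2064.8, so x = 2064.8/6.4 ≈ 322.62.
y: target moment 19.8×132 = 2613.6; current 3.0·144 + 8.6·162 + 1.8·233 = 2244.6; the added block supplies 369.0, so y = 369.0/6.4 ≈ 57.66.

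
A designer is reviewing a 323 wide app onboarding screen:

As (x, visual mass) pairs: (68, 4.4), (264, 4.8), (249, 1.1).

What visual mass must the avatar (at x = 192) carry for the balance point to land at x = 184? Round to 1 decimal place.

w ≈ 6.9

Existing Σw = 10.3 (4.4 + 4.8 + 1.1); existing moment 4.4·68 + 4.8·264 + 1.1·249 = 1840.3.
For the centroid to hit 184: (1840.3 + w·192) / (10.3 + w) = 184.
Solving: w = (184·10.3 − 1840.3) / (192 − 184) = 54.9 / 8 ≈ 6.86.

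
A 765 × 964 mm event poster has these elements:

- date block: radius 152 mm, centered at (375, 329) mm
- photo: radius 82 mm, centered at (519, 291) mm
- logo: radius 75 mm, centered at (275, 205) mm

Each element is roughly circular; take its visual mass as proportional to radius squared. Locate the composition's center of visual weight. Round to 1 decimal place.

(386.4, 302.1)

r² weights: date block 152² = 23104, photo 82² = 6724, logo 75² = 5625. Total = 35453.
x-moment: 23104·375 + 6724·519 + 5625·275 = 13700631; centroid 13700631/35453 ≈ 386.44.
y-moment: 23104·329 + 6724·291 + 5625·205 = 10711025; centroid 10711025/35453 ≈ 302.12.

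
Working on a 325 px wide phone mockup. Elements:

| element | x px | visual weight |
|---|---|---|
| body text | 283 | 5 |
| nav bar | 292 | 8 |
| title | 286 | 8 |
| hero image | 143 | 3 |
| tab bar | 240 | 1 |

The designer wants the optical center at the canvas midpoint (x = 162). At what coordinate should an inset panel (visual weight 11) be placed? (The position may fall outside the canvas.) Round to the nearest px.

After adding the inset panel, total weight = 5 + 8 + 8 + 3 + 1 + 11 = 36.
Along x: (6708 + 11·x) / 36 = 162 (existing moment 5·283 + 8·292 + 8·286 + 3·143 + 1·240 = 6708) ⇒ x = (5832 − 6708) / 11 ≈ -79.64.

x ≈ -80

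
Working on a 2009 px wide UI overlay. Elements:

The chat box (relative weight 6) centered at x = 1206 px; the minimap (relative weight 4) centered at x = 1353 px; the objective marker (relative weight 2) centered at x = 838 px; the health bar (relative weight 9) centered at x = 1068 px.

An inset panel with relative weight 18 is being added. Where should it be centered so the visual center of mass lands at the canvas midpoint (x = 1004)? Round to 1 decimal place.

New total weight: (6 + 4 + 2 + 9) + 18 = 39.
Along x: (23936 + 18·x) / 39 = 1004 (existing moment 6·1206 + 4·1353 + 2·838 + 9·1068 = 23936) ⇒ x = (39156 − 23936) / 18 ≈ 845.56.

x ≈ 845.6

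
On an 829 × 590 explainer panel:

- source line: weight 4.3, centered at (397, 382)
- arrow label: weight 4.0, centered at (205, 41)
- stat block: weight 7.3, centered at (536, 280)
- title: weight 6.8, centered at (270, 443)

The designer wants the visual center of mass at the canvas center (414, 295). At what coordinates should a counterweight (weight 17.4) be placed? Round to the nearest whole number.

New total weight: (4.3 + 4.0 + 7.3 + 6.8) + 17.4 = 39.8.
x: need Σw·x = 39.8·414 = 16477.2. Existing = 4.3·397 + 4.0·205 + 7.3·536 + 6.8·270 = 8275.9. Remainder 8201.3 / 17.4 ≈ 471.34.
y: need Σw·y = 39.8·295 = 11741.0. Existing = 4.3·382 + 4.0·41 + 7.3·280 + 6.8·443 = 6863.0. Remainder 4878.0 / 17.4 ≈ 280.34.

(471, 280)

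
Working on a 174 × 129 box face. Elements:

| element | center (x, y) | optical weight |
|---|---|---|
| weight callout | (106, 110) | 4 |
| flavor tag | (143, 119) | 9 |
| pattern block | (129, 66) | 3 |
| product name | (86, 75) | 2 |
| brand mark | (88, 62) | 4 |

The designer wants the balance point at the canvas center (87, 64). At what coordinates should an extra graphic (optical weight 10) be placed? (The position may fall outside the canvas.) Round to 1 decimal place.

(16.2, -5.9)

New total weight: (4 + 9 + 3 + 2 + 4) + 10 = 32.
x: target moment 32×87 = 2784; current 4·106 + 9·143 + 3·129 + 2·86 + 4·88 = 2622; the extra graphic supplies 162, so x = 162/10 ≈ 16.20.
y: target moment 32×64 = 2048; current 4·110 + 9·119 + 3·66 + 2·75 + 4·62 = 2107; the extra graphic supplies -59, so y = -59/10 ≈ -5.90.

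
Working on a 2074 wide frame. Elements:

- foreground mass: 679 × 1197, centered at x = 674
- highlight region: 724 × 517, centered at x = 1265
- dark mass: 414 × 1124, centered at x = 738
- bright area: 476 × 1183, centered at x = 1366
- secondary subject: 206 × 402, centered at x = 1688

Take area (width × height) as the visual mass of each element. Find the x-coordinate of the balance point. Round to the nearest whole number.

x ≈ 989

Areas → weights: foreground mass 679·1197 = 812763, highlight region 724·517 = 374308, dark mass 414·1124 = 465336, bright area 476·1183 = 563108, secondary subject 206·402 = 82812; Σw = 2298327.
Σw·x = 812763·674 + 374308·1265 + 465336·738 + 563108·1366 + 82812·1688 = 2273712034, so x̄ = 2273712034/2298327 ≈ 989.29.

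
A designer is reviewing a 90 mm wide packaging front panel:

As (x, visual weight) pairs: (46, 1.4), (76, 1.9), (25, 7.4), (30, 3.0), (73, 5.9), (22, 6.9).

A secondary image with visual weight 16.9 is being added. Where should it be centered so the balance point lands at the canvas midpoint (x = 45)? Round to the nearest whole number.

After adding the secondary image, total weight = 1.4 + 1.9 + 7.4 + 3.0 + 5.9 + 6.9 + 16.9 = 43.4.
x: target moment 43.4×45 = 1953.0; current 1.4·46 + 1.9·76 + 7.4·25 + 3.0·30 + 5.9·73 + 6.9·22 = 1066.3; the secondary image supplies 886.7, so x = 886.7/16.9 ≈ 52.47.

x ≈ 52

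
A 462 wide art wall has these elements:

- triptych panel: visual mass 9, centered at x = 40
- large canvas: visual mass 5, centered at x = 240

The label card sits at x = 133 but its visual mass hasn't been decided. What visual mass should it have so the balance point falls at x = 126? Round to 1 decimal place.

Fixed elements: Σw = 9 + 5 = 14, Σw·x = 9·40 + 5·240 = 1560.
Balance at x = 126 requires (1560 + w·133) / (14 + w) = 126.
Rearranging, w·(133 − 126) = 126·14 − 1560 = 204, so w ≈ 204/7 = 29.14.

w ≈ 29.1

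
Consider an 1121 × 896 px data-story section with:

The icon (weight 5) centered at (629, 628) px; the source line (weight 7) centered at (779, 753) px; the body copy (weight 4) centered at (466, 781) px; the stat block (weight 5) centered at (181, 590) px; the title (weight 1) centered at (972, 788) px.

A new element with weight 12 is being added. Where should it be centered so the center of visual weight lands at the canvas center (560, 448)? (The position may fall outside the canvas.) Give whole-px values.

(558, -3)

After adding the new element, total weight = 5 + 7 + 4 + 5 + 1 + 12 = 34.
x: target moment 34×560 = 19040; current 5·629 + 7·779 + 4·466 + 5·181 + 1·972 = 12339; the new element supplies 6701, so x = 6701/12 ≈ 558.42.
y: target moment 34×448 = 15232; current 5·628 + 7·753 + 4·781 + 5·590 + 1·788 = 15273; the new element supplies -41, so y = -41/12 ≈ -3.42.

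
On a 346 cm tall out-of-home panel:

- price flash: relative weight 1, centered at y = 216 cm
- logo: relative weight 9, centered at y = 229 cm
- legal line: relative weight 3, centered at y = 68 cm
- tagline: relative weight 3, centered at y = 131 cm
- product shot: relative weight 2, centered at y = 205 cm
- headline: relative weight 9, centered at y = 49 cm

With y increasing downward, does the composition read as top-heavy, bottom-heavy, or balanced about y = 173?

Total weight = 1 + 9 + 3 + 3 + 2 + 9 = 27.
Σw·y = 1·216 + 9·229 + 3·68 + 3·131 + 2·205 + 9·49 = 3725, so ȳ = 3725/27 ≈ 137.96.
Since 138.0 is above (smaller y than) 173, the composition reads top-heavy.

top-heavy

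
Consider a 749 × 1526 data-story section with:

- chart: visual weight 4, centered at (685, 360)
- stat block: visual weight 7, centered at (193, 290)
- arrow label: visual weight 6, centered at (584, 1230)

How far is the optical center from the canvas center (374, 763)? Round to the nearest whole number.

Weights sum to 4 + 7 + 6 = 17.
x-moment: 4·685 + 7·193 + 6·584 = 7595; centroid 7595/17 ≈ 446.76.
y-moment: 4·360 + 7·290 + 6·1230 = 10850; centroid 10850/17 ≈ 638.24.
From (374, 763): dx = 72.76, dy = -124.76, so the distance is √(dx²+dy²) ≈ 144.43.

≈ 144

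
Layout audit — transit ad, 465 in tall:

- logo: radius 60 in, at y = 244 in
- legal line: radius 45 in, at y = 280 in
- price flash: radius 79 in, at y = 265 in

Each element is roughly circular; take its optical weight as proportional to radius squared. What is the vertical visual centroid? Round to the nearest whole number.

r² weights: logo 60² = 3600, legal line 45² = 2025, price flash 79² = 6241. Total = 11866.
Σw·y = 3600·244 + 2025·280 + 6241·265 = 3099265, so ȳ = 3099265/11866 ≈ 261.19.

y ≈ 261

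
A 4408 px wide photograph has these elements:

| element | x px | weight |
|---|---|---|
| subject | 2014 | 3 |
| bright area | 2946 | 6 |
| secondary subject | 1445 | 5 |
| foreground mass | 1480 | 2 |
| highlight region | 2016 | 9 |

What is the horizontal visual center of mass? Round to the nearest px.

Σw = 3 + 6 + 5 + 2 + 9 = 25.
x: (3·2014 + 6·2946 + 5·1445 + 2·1480 + 9·2016) / 25 = 52047 / 25 ≈ 2081.88

x ≈ 2082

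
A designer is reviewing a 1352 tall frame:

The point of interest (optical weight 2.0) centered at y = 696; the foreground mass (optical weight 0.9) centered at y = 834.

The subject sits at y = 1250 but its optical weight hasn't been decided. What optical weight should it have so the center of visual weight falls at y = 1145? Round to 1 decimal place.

w ≈ 11.2

Known weights sum to 2.0 + 0.9 = 2.9; their moment is 2.0·696 + 0.9·834 = 2142.6.
Balance at y = 1145 requires (2142.6 + w·1250) / (2.9 + w) = 1145.
Rearranging, w·(1250 − 1145) = 1145·2.9 − 2142.6 = 1177.9, so w ≈ 1177.9/105 = 11.22.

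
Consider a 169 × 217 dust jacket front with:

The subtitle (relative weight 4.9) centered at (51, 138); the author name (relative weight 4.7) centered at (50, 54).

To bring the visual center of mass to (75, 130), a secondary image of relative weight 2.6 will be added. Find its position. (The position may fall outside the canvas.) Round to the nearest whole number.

With the secondary image, Σw becomes 4.9 + 4.7 + 2.6 = 12.2.
x: need Σw·x = 12.2·75 = 915.0. Existing = 4.9·51 + 4.7·50 = 484.9. Remainder 430.1 / 2.6 ≈ 165.42.
y: need Σw·y = 12.2·130 = 1586.0. Existing = 4.9·138 + 4.7·54 = 930.0. Remainder 656.0 / 2.6 ≈ 252.31.

(165, 252)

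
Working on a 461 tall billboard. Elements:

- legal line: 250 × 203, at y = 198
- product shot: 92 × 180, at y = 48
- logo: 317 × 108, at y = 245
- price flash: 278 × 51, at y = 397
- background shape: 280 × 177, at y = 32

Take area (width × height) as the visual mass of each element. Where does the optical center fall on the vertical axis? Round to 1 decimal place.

Taking area as weight: legal line 250·203 = 50750, product shot 92·180 = 16560, logo 317·108 = 34236, price flash 278·51 = 14178, background shape 280·177 = 49560. Sum 165284.
y-moment: 50750·198 + 16560·48 + 34236·245 + 14178·397 + 49560·32 = 26445786; centroid 26445786/165284 ≈ 160.00.

y ≈ 160.0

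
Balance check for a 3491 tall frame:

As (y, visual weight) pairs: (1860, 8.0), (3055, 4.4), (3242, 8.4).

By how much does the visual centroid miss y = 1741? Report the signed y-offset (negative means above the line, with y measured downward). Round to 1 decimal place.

Total weight = 8.0 + 4.4 + 8.4 = 20.8.
Σw·y = 8.0·1860 + 4.4·3055 + 8.4·3242 = 55554.8, so ȳ = 55554.8/20.8 ≈ 2670.90.
Offset from y = 1741: 2670.90 − 1741 ≈ 929.90.

≈ 929.9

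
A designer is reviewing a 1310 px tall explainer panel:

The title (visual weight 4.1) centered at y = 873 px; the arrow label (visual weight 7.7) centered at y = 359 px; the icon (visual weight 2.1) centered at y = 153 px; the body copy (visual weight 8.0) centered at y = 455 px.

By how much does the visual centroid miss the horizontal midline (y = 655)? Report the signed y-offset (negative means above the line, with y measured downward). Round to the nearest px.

≈ -184 px

Weights sum to 4.1 + 7.7 + 2.1 + 8.0 = 21.9.
Σw·y = 4.1·873 + 7.7·359 + 2.1·153 + 8.0·455 = 10304.9, so ȳ = 10304.9/21.9 ≈ 470.54.
Against y = 655, that's 470.54 − 655 = -184.46.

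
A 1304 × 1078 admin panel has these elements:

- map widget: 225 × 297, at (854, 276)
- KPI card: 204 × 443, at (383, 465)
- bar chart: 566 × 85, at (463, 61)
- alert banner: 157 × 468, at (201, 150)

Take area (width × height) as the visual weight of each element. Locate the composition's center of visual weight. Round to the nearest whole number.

(462, 267)

Areas → weights: map widget 225·297 = 66825, KPI card 204·443 = 90372, bar chart 566·85 = 48110, alert banner 157·468 = 73476; Σw = 278783.
x: (66825·854 + 90372·383 + 48110·463 + 73476·201) / 278783 = 128724632 / 278783 ≈ 461.74
y: (66825·276 + 90372·465 + 48110·61 + 73476·150) / 278783 = 74422790 / 278783 ≈ 266.96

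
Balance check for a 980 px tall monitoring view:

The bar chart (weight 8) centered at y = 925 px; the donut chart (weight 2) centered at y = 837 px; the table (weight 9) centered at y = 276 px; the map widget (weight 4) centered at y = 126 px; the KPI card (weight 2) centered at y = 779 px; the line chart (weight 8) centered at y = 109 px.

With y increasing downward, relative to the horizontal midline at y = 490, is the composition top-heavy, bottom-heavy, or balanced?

Total weight = 8 + 2 + 9 + 4 + 2 + 8 = 33.
y-moment: 8·925 + 2·837 + 9·276 + 4·126 + 2·779 + 8·109 = 14492; centroid 14492/33 ≈ 439.15.
439.2 vs midline 490 → top-heavy.

top-heavy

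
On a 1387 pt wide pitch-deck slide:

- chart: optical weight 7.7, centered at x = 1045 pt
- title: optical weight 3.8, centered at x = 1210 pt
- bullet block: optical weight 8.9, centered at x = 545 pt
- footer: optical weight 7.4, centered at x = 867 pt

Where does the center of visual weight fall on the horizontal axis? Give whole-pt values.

Total weight = 7.7 + 3.8 + 8.9 + 7.4 = 27.8.
x-moment: 7.7·1045 + 3.8·1210 + 8.9·545 + 7.4·867 = 23910.8; centroid 23910.8/27.8 ≈ 860.10.

x ≈ 860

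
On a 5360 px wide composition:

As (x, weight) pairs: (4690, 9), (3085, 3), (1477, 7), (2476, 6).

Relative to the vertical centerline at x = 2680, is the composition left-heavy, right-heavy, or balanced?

right-heavy

Weights sum to 9 + 3 + 7 + 6 = 25.
x-moment: 9·4690 + 3·3085 + 7·1477 + 6·2476 = 76660; centroid 76660/25 ≈ 3066.40.
Since 3066.4 is right of 2680, the composition reads right-heavy.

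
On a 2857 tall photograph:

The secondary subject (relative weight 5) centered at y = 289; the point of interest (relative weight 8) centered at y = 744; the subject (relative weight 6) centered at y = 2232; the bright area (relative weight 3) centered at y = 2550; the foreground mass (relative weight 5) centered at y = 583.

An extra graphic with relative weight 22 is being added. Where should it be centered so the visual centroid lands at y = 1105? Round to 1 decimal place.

New total weight: (5 + 8 + 6 + 3 + 5) + 22 = 49.
Along y: (31354 + 22·y) / 49 = 1105 (existing moment 5·289 + 8·744 + 6·2232 + 3·2550 + 5·583 = 31354) ⇒ y = (54145 − 31354) / 22 ≈ 1035.95.

y ≈ 1036.0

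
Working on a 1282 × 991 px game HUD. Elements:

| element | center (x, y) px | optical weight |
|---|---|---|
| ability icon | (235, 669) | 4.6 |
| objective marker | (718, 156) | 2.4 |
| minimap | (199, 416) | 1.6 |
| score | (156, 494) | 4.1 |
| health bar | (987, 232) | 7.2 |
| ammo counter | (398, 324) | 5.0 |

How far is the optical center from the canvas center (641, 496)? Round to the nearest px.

≈ 171 px

Weights sum to 4.6 + 2.4 + 1.6 + 4.1 + 7.2 + 5.0 = 24.9.
Σw·x = 12858.6; x̄ = 12858.6/24.9 ≈ 516.41.
y: moment 9433.2 / weight 24.9 ≈ 378.84
Relative to (641, 496): Δ = (-124.59, -117.16); |Δ| = √(-124.59² + -117.16²) ≈ 171.02.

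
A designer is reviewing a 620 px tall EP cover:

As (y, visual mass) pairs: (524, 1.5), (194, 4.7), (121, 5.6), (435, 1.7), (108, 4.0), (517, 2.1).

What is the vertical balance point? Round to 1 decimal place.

Weights sum to 1.5 + 4.7 + 5.6 + 1.7 + 4.0 + 2.1 = 19.6.
y: (1.5·524 + 4.7·194 + 5.6·121 + 1.7·435 + 4.0·108 + 2.1·517) / 19.6 = 4632.6 / 19.6 ≈ 236.36

y ≈ 236.4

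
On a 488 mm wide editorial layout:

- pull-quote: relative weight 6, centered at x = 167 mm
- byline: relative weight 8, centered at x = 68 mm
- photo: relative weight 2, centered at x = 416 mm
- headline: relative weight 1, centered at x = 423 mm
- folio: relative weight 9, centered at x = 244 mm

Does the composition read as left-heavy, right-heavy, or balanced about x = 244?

Σw = 6 + 8 + 2 + 1 + 9 = 26.
x: (6·167 + 8·68 + 2·416 + 1·423 + 9·244) / 26 = 4997 / 26 ≈ 192.19
192.2 lies left of the midline 244, so the layout is left-heavy.

left-heavy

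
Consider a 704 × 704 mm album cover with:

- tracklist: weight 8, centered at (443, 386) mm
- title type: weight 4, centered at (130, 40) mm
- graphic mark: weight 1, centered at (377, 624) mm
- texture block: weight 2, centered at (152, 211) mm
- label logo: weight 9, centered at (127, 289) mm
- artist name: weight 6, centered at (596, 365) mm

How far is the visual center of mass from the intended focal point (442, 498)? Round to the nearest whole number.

Total weight = 8 + 4 + 1 + 2 + 9 + 6 = 30.
Σw·x = 9464; x̄ = 9464/30 ≈ 315.47.
Σw·y = 9085; ȳ = 9085/30 ≈ 302.83.
Offset from (442, 498): Δx ≈ -126.53, Δy ≈ -195.17; distance = √(Δx² + Δy²) ≈ 232.60.

≈ 233 mm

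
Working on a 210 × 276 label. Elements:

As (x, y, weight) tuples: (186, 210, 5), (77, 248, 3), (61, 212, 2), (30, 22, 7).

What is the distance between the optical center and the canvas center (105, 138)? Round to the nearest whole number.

Σw = 5 + 3 + 2 + 7 = 17.
x: (5·186 + 3·77 + 2·61 + 7·30) / 17 = 1493 / 17 ≈ 87.82
y: (5·210 + 3·248 + 2·212 + 7·22) / 17 = 2372 / 17 ≈ 139.53
Offset from (105, 138): Δx ≈ -17.18, Δy ≈ 1.53; distance = √(Δx² + Δy²) ≈ 17.24.

≈ 17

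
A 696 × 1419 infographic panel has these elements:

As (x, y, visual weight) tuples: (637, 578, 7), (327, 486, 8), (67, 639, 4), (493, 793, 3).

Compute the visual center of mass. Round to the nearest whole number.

(401, 585)

Σw = 7 + 8 + 4 + 3 = 22.
Σw·x = 7·637 + 8·327 + 4·67 + 3·493 = 8822, so x̄ = 8822/22 ≈ 401.00.
Σw·y = 7·578 + 8·486 + 4·639 + 3·793 = 12869, so ȳ = 12869/22 ≈ 584.95.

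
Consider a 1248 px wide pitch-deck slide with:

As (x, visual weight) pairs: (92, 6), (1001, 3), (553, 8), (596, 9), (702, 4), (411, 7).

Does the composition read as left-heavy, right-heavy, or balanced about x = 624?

left-heavy

Total weight = 6 + 3 + 8 + 9 + 4 + 7 = 37.
x: moment 19028 / weight 37 ≈ 514.27
Since 514.3 is left of 624, the composition reads left-heavy.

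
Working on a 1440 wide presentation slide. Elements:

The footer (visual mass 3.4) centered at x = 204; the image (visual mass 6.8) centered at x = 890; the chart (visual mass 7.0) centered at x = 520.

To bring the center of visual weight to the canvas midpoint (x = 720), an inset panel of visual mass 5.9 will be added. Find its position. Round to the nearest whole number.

x ≈ 1059

After adding the inset panel, total weight = 3.4 + 6.8 + 7.0 + 5.9 = 23.1.
x: target moment 23.1×720 = 16632.0; current 3.4·204 + 6.8·890 + 7.0·520 = 10385.6; the inset panel supplies 6246.4, so x = 6246.4/5.9 ≈ 1058.71.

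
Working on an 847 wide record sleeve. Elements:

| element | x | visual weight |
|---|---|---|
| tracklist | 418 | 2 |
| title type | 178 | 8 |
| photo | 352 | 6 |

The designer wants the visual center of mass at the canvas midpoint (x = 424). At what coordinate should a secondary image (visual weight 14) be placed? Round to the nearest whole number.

New total weight: (2 + 8 + 6) + 14 = 30.
Along x: (4372 + 14·x) / 30 = 424 (existing moment 2·418 + 8·178 + 6·352 = 4372) ⇒ x = (12720 − 4372) / 14 ≈ 596.29.

x ≈ 596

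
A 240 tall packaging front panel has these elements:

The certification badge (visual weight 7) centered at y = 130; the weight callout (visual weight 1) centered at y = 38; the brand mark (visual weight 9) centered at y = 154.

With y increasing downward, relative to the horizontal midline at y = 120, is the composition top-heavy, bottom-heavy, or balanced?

Weights sum to 7 + 1 + 9 = 17.
y: (7·130 + 1·38 + 9·154) / 17 = 2334 / 17 ≈ 137.29
137.3 vs midline 120 → bottom-heavy.

bottom-heavy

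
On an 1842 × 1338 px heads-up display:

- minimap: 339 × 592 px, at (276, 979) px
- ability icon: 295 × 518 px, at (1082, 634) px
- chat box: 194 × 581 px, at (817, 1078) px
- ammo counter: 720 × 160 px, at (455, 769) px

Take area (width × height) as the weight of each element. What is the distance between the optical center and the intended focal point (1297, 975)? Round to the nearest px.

Areas → weights: minimap 339·592 = 200688, ability icon 295·518 = 152810, chat box 194·581 = 112714, ammo counter 720·160 = 115200; Σw = 581412.
x-moment: 200688·276 + 152810·1082 + 112714·817 + 115200·455 = 365233646; centroid 365233646/581412 ≈ 628.18.
y-moment: 200688·979 + 152810·634 + 112714·1078 + 115200·769 = 503449584; centroid 503449584/581412 ≈ 865.91.
From (1297, 975): dx = -668.82, dy = -109.09, so the distance is √(dx²+dy²) ≈ 677.65.

≈ 678 px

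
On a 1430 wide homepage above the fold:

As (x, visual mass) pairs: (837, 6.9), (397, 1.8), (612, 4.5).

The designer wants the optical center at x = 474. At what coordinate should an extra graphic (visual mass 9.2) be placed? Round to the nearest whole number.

After adding the extra graphic, total weight = 6.9 + 1.8 + 4.5 + 9.2 = 22.4.
Along x: (9243.9 + 9.2·x) / 22.4 = 474 (existing moment 6.9·837 + 1.8·397 + 4.5·612 = 9243.9) ⇒ x = (10617.6 − 9243.9) / 9.2 ≈ 149.32.

x ≈ 149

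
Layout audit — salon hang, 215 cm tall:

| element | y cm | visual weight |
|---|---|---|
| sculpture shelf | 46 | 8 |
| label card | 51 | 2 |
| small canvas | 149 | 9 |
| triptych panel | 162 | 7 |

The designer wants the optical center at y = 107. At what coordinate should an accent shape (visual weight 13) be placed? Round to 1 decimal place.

y ≈ 94.5

New total weight: (8 + 2 + 9 + 7) + 13 = 39.
y: target moment 39×107 = 4173; current 8·46 + 2·51 + 9·149 + 7·162 = 2945; the accent shape supplies 1228, so y = 1228/13 ≈ 94.46.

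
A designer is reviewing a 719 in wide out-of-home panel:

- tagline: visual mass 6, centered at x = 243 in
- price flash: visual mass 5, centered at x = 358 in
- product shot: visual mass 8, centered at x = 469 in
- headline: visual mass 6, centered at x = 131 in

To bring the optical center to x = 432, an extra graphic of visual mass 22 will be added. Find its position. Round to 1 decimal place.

After adding the extra graphic, total weight = 6 + 5 + 8 + 6 + 22 = 47.
x: target moment 47×432 = 20304; current 6·243 + 5·358 + 8·469 + 6·131 = 7786; the extra graphic supplies 12518, so x = 12518/22 ≈ 569.00.

x ≈ 569.0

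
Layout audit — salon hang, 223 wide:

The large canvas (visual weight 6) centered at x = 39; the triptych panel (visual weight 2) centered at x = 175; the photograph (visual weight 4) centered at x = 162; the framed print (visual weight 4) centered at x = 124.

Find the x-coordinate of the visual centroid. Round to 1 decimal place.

Total weight = 6 + 2 + 4 + 4 = 16.
Σw·x = 6·39 + 2·175 + 4·162 + 4·124 = 1728, so x̄ = 1728/16 ≈ 108.00.

x ≈ 108.0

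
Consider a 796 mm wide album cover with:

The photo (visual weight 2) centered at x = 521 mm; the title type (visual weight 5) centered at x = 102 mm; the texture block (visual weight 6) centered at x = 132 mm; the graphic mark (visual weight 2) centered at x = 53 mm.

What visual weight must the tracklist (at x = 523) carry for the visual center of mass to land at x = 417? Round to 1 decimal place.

Fixed elements: Σw = 2 + 5 + 6 + 2 = 15, Σw·x = 2·521 + 5·102 + 6·132 + 2·53 = 2450.
For the centroid to hit 417: (2450 + w·523) / (15 + w) = 417.
Solving: w = (417·15 − 2450) / (523 − 417) = 3805 / 106 ≈ 35.90.

w ≈ 35.9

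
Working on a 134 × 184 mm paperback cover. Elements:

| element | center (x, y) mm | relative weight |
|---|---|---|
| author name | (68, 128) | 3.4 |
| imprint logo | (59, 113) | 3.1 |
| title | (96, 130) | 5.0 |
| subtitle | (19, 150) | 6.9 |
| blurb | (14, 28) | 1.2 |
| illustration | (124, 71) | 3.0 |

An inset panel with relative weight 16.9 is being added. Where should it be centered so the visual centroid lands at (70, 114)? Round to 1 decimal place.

With the inset panel, Σw becomes 3.4 + 3.1 + 5.0 + 6.9 + 1.2 + 3.0 + 16.9 = 39.5.
x: target moment 39.5×70 = 2765.0; current 3.4·68 + 3.1·59 + 5.0·96 + 6.9·19 + 1.2·14 + 3.0·124 = 1414.0; the inset panel supplies 1351.0, so x = 1351.0/16.9 ≈ 79.94.
y: target moment 39.5×114 = 4503.0; current 3.4·128 + 3.1·113 + 5.0·130 + 6.9·150 + 1.2·28 + 3.0·71 = 2717.1; the inset panel supplies 1785.9, so y = 1785.9/16.9 ≈ 105.67.

(79.9, 105.7)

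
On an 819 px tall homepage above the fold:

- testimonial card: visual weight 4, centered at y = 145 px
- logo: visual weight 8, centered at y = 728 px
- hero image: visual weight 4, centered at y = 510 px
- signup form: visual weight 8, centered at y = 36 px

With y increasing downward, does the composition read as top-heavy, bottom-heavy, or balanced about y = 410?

Σw = 4 + 8 + 4 + 8 = 24.
y: (4·145 + 8·728 + 4·510 + 8·36) / 24 = 8732 / 24 ≈ 363.83
Since 363.8 is above (smaller y than) 410, the composition reads top-heavy.

top-heavy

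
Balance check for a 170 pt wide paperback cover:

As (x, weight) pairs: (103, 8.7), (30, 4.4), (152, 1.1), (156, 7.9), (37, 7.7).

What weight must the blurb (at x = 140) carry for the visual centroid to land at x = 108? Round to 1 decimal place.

Existing Σw = 29.8 (8.7 + 4.4 + 1.1 + 7.9 + 7.7); existing moment 8.7·103 + 4.4·30 + 1.1·152 + 7.9·156 + 7.7·37 = 2712.6.
For the centroid to hit 108: (2712.6 + w·140) / (29.8 + w) = 108.
So w = (108·29.8 − 2712.6)/(140 − 108) = 505.8/32 ≈ 15.81.

w ≈ 15.8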